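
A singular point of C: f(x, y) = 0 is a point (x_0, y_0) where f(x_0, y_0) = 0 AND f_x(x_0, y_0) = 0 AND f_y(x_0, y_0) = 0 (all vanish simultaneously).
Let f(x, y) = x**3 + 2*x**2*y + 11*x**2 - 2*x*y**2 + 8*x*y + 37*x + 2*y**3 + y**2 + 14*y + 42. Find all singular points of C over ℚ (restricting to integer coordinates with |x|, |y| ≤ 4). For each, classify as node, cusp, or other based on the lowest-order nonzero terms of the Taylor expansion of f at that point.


Singular points: {(-3, -1)}; classification: cusp.

Compute partial derivatives:
  f_x = 3*x**2 + 4*x*y + 22*x - 2*y**2 + 8*y + 37.
  f_y = 2*x**2 - 4*x*y + 8*x + 6*y**2 + 2*y + 14.
Scan x_0 ∈ {−4, ..., 4}. For each x_0, f_y(x_0, y) is a polynomial in y; find its integer roots y ∈ {−4, ..., 4}, then test f_x and f at those candidates.
  x = -4: f_y(-4, y) = 6*y**2 + 18*y + 14; no integer root y with |y| ≤ 4.
  x = -3: f_y(-3, y) = 6*y**2 + 14*y + 8; vanishes at y ∈ {-1}. (-3, -1): f_x = 0, f = 0 — SINGULAR.
  x = -2: f_y(-2, y) = 6*y**2 + 10*y + 6; no integer root y with |y| ≤ 4.
  x = -1: f_y(-1, y) = 6*y**2 + 6*y + 8; no integer root y with |y| ≤ 4.
  x = 0: f_y(0, y) = 6*y**2 + 2*y + 14; no integer root y with |y| ≤ 4.
  x = 1: f_y(1, y) = 6*y**2 - 2*y + 24; no integer root y with |y| ≤ 4.
  x = 2: f_y(2, y) = 6*y**2 - 6*y + 38; no integer root y with |y| ≤ 4.
  x = 3: f_y(3, y) = 6*y**2 - 10*y + 56; no integer root y with |y| ≤ 4.
  x = 4: f_y(4, y) = 6*y**2 - 14*y + 78; no integer root y with |y| ≤ 4.
Only singular point on the grid: (-3, -1).
Classify: substitute x = -3 + u, y = -1 + v and expand: f = u**3 + 2*u**2*v - 2*u*v**2 + 2*v**3 + v**2.
No constant or linear terms (consistent with a singular point). Quadratic part: v**2. Cubic part: u**3 + 2*u**2*v - 2*u*v**2 + 2*v**3.
The quadratic part v**2 is a perfect square, so there is a single (double) tangent line v = 0, i.e. y = -1. Restricting the cubic part to that line (v = 0) leaves u**3 ≠ 0, so f is not divisible by v and the branch is v² ≈ -u**3 to lowest order — this is a cusp.
Classification: cusp.


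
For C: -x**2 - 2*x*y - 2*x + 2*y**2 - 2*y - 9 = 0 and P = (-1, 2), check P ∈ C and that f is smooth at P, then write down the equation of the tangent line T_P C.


Tangent line at P: -4*x + 8*y - 20 = 0.

Step 1: f(-1, 2) = 0, so P lies on C.
Step 2: partial derivatives
  f_x(x, y) = -2*x - 2*y - 2, f_y(x, y) = -2*x + 4*y - 2.
  f_x(P) = -4, f_y(P) = 8 (gradient nonzero, so P is smooth).
Step 3: tangent line at P: -4·(x − -1) + 8·(y − 2) = 0.
Expanding: -4*x + 8*y - 20 = 0.


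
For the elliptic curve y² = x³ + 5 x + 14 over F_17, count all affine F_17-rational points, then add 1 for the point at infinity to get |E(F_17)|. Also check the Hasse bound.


Affine points = {(2, 7), (2, 10), (4, 8), (4, 9), (7, 1), (7, 16), (12, 0), (13, 7), (13, 10), (15, 8), (15, 9), (16, 5), (16, 12)}; affine count = 13; |E(F_17)| = 14.

Discriminant check: Δ ∝ 4a³ + 27b² = 4·5³ + 27·14² = 4·125 + 27·196 ≡ 12 (mod 17). Nonzero ⇒ E is nonsingular.
For each x ∈ F_17, compute rhs = x³ + 5·x + 14 mod 17, then count y ∈ F_17 with y² ≡ rhs.
  x = 0: rhs = 14, matching y values: none (0 points).
  x = 1: rhs = 3, matching y values: none (0 points).
  x = 2: rhs = 15, matching y values: 7, 10 (2 points).
  x = 3: rhs = 5, matching y values: none (0 points).
  x = 4: rhs = 13, matching y values: 8, 9 (2 points).
  x = 5: rhs = 11, matching y values: none (0 points).
  x = 6: rhs = 5, matching y values: none (0 points).
  x = 7: rhs = 1, matching y values: 1, 16 (2 points).
  x = 8: rhs = 5, matching y values: none (0 points).
  x = 9: rhs = 6, matching y values: none (0 points).
  x = 10: rhs = 10, matching y values: none (0 points).
  x = 11: rhs = 6, matching y values: none (0 points).
  x = 12: rhs = 0, matching y values: 0 (1 points).
  x = 13: rhs = 15, matching y values: 7, 10 (2 points).
  x = 14: rhs = 6, matching y values: none (0 points).
  x = 15: rhs = 13, matching y values: 8, 9 (2 points).
  x = 16: rhs = 8, matching y values: 5, 12 (2 points).
Total affine count: 13.
Full point count |E(F_17)| = 13 + 1 = 14.
Hasse bound: |14 − (17+1)| = |-4| = 4 ≤ 2√17 ≈ 8.2462 ✓.


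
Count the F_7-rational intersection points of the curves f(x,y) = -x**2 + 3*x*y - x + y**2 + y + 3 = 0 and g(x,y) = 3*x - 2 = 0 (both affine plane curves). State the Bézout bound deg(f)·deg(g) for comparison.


Common zeros: ∅; count = 0; Bézout bound = 2.

deg(f) = 2, deg(g) = 1, so Bézout bound = 2.
Scan x ∈ F_7. For each x, list the y ∈ F_7 with f(x, y) ≡ 0 and those with g(x, y) ≡ 0 (mod 7); the common zeros in that column are the intersection.
  x = 0: f ≡ 0 at y ∈ ∅; g ≡ 0 at y ∈ ∅; common: ∅.
  x = 1: f ≡ 0 at y ∈ ∅; g ≡ 0 at y ∈ ∅; common: ∅.
  x = 2: f ≡ 0 at y ∈ ∅; g ≡ 0 at y ∈ ∅; common: ∅.
  x = 3: f ≡ 0 at y ∈ ∅; g ≡ 0 at y ∈ {0, 1, 2, 3, 4, 5, 6}; common: ∅.
  x = 4: f ≡ 0 at y ∈ ∅; g ≡ 0 at y ∈ ∅; common: ∅.
  x = 5: f ≡ 0 at y ∈ {6}; g ≡ 0 at y ∈ ∅; common: ∅.
  x = 6: f ≡ 0 at y ∈ ∅; g ≡ 0 at y ∈ ∅; common: ∅.
Collecting: common zeros = ∅, so the count is 0.
Comparison with the Bézout bound: 0 ≤ 2 = deg(f)·deg(g), as expected for curves with no common component (the affine F_7-count falls short of the bound because intersections may lie at infinity, over extension fields, or carry multiplicity).


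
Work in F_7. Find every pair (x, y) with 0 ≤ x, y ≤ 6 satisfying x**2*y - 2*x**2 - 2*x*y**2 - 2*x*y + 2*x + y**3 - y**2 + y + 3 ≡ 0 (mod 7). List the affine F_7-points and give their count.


Affine F_7-points: {(0, 6), (3, 2), (3, 6), (4, 0)}; count = 4.

For each of the 49 pairs (x, y) ∈ F_7², evaluate f(x, y) mod 7. Record the zeros.
  x = 0: [0↦3, 1↦4, 2↦2, 3↦3, 4↦6, 5↦3, 6↦0]  zeros at y ∈ {6}
  x = 1: [0↦3, 1↦1, 2↦6, 3↦3, 4↦5, 5↦4, 6↦6]  zeros at y ∈ ∅
  x = 2: [0↦6, 1↦3, 2↦3, 3↦5, 4↦1, 5↦4, 6↦6]  zeros at y ∈ ∅
  x = 3: [0↦5, 1↦3, 2↦0, 3↦2, 4↦1, 5↦3, 6↦0]  zeros at y ∈ {2, 6}
  x = 4: [0↦0, 1↦1, 2↦4, 3↦1, 4↦5, 5↦1, 6↦2]  zeros at y ∈ {0}
  x = 5: [0↦5, 1↦4, 2↦1, 3↦2, 4↦6, 5↦5, 6↦5]  zeros at y ∈ ∅
  x = 6: [0↦6, 1↦5, 2↦5, 3↦5, 4↦4, 5↦1, 6↦2]  zeros at y ∈ ∅
Collecting zeros: affine points = {(0, 6), (3, 2), (3, 6), (4, 0)}.
Total count |C(F_7)_aff| = 4.


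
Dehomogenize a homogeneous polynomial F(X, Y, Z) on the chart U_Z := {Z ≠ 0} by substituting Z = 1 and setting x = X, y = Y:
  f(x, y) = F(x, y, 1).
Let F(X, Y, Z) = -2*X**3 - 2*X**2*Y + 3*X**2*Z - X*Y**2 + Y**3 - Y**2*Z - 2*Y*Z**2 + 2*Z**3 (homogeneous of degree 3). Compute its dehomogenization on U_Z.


f(x, y) = -2*x**3 - 2*x**2*y + 3*x**2 - x*y**2 + y**3 - y**2 - 2*y + 2

On U_Z we set Z = 1. Each monomial c·X^i·Y^j·Z^k in F becomes c·x^i·y^j·1^k = c·x^i·y^j.
Substituting Z = 1: F(X, Y, 1) = -2*x**3 - 2*x**2*y + 3*x**2 - x*y**2 + y**3 - y**2 - 2*y + 2.
Note: deg(f) ≤ deg(F) = 3; strict inequality happens when F is divisible by Z (lost terms).


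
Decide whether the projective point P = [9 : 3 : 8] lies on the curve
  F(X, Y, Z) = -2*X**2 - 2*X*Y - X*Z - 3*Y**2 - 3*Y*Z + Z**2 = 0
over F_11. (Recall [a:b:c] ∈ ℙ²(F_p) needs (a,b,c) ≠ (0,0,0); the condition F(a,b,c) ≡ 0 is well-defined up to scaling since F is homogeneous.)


F(9,3,8) ≡ 7 (mod 11); P is NOT on the curve.

Evaluate F(9, 3, 8) term-by-term (mod 11).
  -2*X**2 ↦ -2·81·1·1 = -162
  -2*X*Y ↦ -2·9·3·1 = -54
  -X*Z ↦ -1·9·1·8 = -72
  -3*Y**2 ↦ -3·1·9·1 = -27
  -3*Y*Z ↦ -3·1·3·8 = -72
  Z**2 ↦ 1·1·1·64 = 64
Sum: F(9, 3, 8) = (-162) + (-54) + (-72) + (-27) + (-72) + (64) = -323.
Reducing mod 11: -323 ≡ 7 (mod 11).
Since F(a, b, c) ≡ 7 ≠ 0 (mod 11), P does NOT lie on the curve.


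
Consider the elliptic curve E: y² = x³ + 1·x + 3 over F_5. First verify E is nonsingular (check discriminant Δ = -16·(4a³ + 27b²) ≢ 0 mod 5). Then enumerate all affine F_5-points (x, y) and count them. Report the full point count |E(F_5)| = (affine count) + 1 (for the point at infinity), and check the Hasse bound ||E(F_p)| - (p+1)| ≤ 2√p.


Affine points = {(1, 0), (4, 1), (4, 4)}; affine count = 3; |E(F_5)| = 4.

Discriminant check: Δ ∝ 4a³ + 27b² = 4·1³ + 27·3² = 4·1 + 27·9 ≡ 2 (mod 5). Nonzero ⇒ E is nonsingular.
For each x ∈ F_5, compute rhs = x³ + 1·x + 3 mod 5, then count y ∈ F_5 with y² ≡ rhs.
  x = 0: rhs = 3, matching y values: none (0 points).
  x = 1: rhs = 0, matching y values: 0 (1 points).
  x = 2: rhs = 3, matching y values: none (0 points).
  x = 3: rhs = 3, matching y values: none (0 points).
  x = 4: rhs = 1, matching y values: 1, 4 (2 points).
Total affine count: 3.
Full point count |E(F_5)| = 3 + 1 = 4.
Hasse bound: |4 − (5+1)| = |-2| = 2 ≤ 2√5 ≈ 4.4721 ✓.


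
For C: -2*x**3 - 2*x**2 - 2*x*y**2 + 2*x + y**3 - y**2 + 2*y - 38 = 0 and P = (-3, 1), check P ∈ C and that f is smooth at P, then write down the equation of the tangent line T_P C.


Tangent line at P: -42*x + 15*y - 141 = 0.

Step 1: f(-3, 1) = 0, so P lies on C.
Step 2: partial derivatives
  f_x(x, y) = -6*x**2 - 4*x - 2*y**2 + 2, f_y(x, y) = -4*x*y + 3*y**2 - 2*y + 2.
  f_x(P) = -42, f_y(P) = 15 (gradient nonzero, so P is smooth).
Step 3: tangent line at P: -42·(x − -3) + 15·(y − 1) = 0.
Expanding: -42*x + 15*y - 141 = 0.


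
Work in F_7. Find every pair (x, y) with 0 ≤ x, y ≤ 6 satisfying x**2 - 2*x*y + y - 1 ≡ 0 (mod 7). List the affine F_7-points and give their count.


Affine F_7-points: {(0, 1), (1, 0), (2, 1), (3, 3), (5, 5), (6, 0)}; count = 6.

For each of the 49 pairs (x, y) ∈ F_7², evaluate f(x, y) mod 7. Record the zeros.
  x = 0: [0↦6, 1↦0, 2↦1, 3↦2, 4↦3, 5↦4, 6↦5]  zeros at y ∈ {1}
  x = 1: [0↦0, 1↦6, 2↦5, 3↦4, 4↦3, 5↦2, 6↦1]  zeros at y ∈ {0}
  x = 2: [0↦3, 1↦0, 2↦4, 3↦1, 4↦5, 5↦2, 6↦6]  zeros at y ∈ {1}
  x = 3: [0↦1, 1↦3, 2↦5, 3↦0, 4↦2, 5↦4, 6↦6]  zeros at y ∈ {3}
  x = 4: [0↦1, 1↦1, 2↦1, 3↦1, 4↦1, 5↦1, 6↦1]  zeros at y ∈ ∅
  x = 5: [0↦3, 1↦1, 2↦6, 3↦4, 4↦2, 5↦0, 6↦5]  zeros at y ∈ {5}
  x = 6: [0↦0, 1↦3, 2↦6, 3↦2, 4↦5, 5↦1, 6↦4]  zeros at y ∈ {0}
Collecting zeros: affine points = {(0, 1), (1, 0), (2, 1), (3, 3), (5, 5), (6, 0)}.
Total count |C(F_7)_aff| = 6.


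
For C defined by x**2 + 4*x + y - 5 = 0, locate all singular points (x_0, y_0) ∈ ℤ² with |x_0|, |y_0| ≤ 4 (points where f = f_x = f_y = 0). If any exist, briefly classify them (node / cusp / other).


No singular points in the scanned grid; C is smooth there.

Compute partial derivatives:
  f_x = 2*x + 4.
  f_y = 1.
f_y = 1 is a nonzero constant, so f_y never vanishes: no point (x, y) can satisfy f = f_x = f_y = 0. In particular no (x, y) ∈ {−4, ..., 4}² is singular; the curve is smooth.


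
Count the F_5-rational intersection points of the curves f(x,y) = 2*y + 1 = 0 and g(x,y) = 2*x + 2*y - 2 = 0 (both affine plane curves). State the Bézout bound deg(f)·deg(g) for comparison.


Common zeros: {(4, 2)}; count = 1; Bézout bound = 1.

deg(f) = 1, deg(g) = 1, so Bézout bound = 1.
Scan x ∈ F_5. For each x, list the y ∈ F_5 with f(x, y) ≡ 0 and those with g(x, y) ≡ 0 (mod 5); the common zeros in that column are the intersection.
  x = 0: f ≡ 0 at y ∈ {2}; g ≡ 0 at y ∈ {1}; common: ∅.
  x = 1: f ≡ 0 at y ∈ {2}; g ≡ 0 at y ∈ {0}; common: ∅.
  x = 2: f ≡ 0 at y ∈ {2}; g ≡ 0 at y ∈ {4}; common: ∅.
  x = 3: f ≡ 0 at y ∈ {2}; g ≡ 0 at y ∈ {3}; common: ∅.
  x = 4: f ≡ 0 at y ∈ {2}; g ≡ 0 at y ∈ {2}; common: {2}.
Collecting: common zeros = {(4, 2)}, so the count is 1.
Comparison with the Bézout bound: 1 ≤ 1 = deg(f)·deg(g), as expected for curves with no common component (the bound is attained).


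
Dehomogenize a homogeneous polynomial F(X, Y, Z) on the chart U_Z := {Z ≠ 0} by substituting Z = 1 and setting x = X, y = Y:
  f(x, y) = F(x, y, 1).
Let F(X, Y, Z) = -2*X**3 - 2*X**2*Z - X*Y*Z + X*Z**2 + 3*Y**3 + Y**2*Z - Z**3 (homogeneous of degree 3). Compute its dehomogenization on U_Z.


f(x, y) = -2*x**3 - 2*x**2 - x*y + x + 3*y**3 + y**2 - 1

On U_Z we set Z = 1. Each monomial c·X^i·Y^j·Z^k in F becomes c·x^i·y^j·1^k = c·x^i·y^j.
Substituting Z = 1: F(X, Y, 1) = -2*x**3 - 2*x**2 - x*y + x + 3*y**3 + y**2 - 1.
Note: deg(f) ≤ deg(F) = 3; strict inequality happens when F is divisible by Z (lost terms).


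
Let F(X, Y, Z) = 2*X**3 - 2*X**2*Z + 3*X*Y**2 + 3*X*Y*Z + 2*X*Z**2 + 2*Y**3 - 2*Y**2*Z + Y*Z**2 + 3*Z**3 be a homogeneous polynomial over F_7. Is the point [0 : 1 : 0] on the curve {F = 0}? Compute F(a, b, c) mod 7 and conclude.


F(0,1,0) ≡ 2 (mod 7); P is NOT on the curve.

Evaluate F(0, 1, 0) term-by-term (mod 7).
  2*X**3 ↦ 2·0·1·1 = 0
  -2*X**2*Z ↦ -2·0·1·0 = 0
  3*X*Y**2 ↦ 3·0·1·1 = 0
  3*X*Y*Z ↦ 3·0·1·0 = 0
  2*X*Z**2 ↦ 2·0·1·0 = 0
  2*Y**3 ↦ 2·1·1·1 = 2
  -2*Y**2*Z ↦ -2·1·1·0 = 0
  Y*Z**2 ↦ 1·1·1·0 = 0
  3*Z**3 ↦ 3·1·1·0 = 0
Sum: F(0, 1, 0) = (0) + (0) + (0) + (0) + (0) + (2) + (0) + (0) + (0) = 2.
Reducing mod 7: 2 ≡ 2 (mod 7).
Since F(a, b, c) ≡ 2 ≠ 0 (mod 7), P does NOT lie on the curve.


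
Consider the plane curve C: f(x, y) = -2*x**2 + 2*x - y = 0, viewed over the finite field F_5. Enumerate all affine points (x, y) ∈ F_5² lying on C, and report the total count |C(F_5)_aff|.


Affine F_5-points: {(0, 0), (1, 0), (2, 1), (3, 3), (4, 1)}; count = 5.

For each of the 25 pairs (x, y) ∈ F_5², evaluate f(x, y) mod 5. Record the zeros.
  x = 0: [0↦0, 1↦4, 2↦3, 3↦2, 4↦1]  zeros at y ∈ {0}
  x = 1: [0↦0, 1↦4, 2↦3, 3↦2, 4↦1]  zeros at y ∈ {0}
  x = 2: [0↦1, 1↦0, 2↦4, 3↦3, 4↦2]  zeros at y ∈ {1}
  x = 3: [0↦3, 1↦2, 2↦1, 3↦0, 4↦4]  zeros at y ∈ {3}
  x = 4: [0↦1, 1↦0, 2↦4, 3↦3, 4↦2]  zeros at y ∈ {1}
Collecting zeros: affine points = {(0, 0), (1, 0), (2, 1), (3, 3), (4, 1)}.
Total count |C(F_5)_aff| = 5.


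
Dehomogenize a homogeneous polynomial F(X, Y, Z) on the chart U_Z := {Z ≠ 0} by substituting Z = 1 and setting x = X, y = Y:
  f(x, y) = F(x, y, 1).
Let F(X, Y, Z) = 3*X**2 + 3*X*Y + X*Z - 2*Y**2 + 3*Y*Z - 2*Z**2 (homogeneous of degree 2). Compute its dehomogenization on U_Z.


f(x, y) = 3*x**2 + 3*x*y + x - 2*y**2 + 3*y - 2

On U_Z we set Z = 1. Each monomial c·X^i·Y^j·Z^k in F becomes c·x^i·y^j·1^k = c·x^i·y^j.
Substituting Z = 1: F(X, Y, 1) = 3*x**2 + 3*x*y + x - 2*y**2 + 3*y - 2.
Note: deg(f) ≤ deg(F) = 2; strict inequality happens when F is divisible by Z (lost terms).


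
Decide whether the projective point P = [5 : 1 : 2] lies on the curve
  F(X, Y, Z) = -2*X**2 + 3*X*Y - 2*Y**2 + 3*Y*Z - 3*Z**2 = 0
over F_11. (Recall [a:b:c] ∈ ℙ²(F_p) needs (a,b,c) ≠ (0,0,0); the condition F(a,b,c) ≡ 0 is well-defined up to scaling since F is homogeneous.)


F(5,1,2) ≡ 1 (mod 11); P is NOT on the curve.

Evaluate F(5, 1, 2) term-by-term (mod 11).
  -2*X**2 ↦ -2·25·1·1 = -50
  3*X*Y ↦ 3·5·1·1 = 15
  -2*Y**2 ↦ -2·1·1·1 = -2
  3*Y*Z ↦ 3·1·1·2 = 6
  -3*Z**2 ↦ -3·1·1·4 = -12
Sum: F(5, 1, 2) = (-50) + (15) + (-2) + (6) + (-12) = -43.
Reducing mod 11: -43 ≡ 1 (mod 11).
Since F(a, b, c) ≡ 1 ≠ 0 (mod 11), P does NOT lie on the curve.


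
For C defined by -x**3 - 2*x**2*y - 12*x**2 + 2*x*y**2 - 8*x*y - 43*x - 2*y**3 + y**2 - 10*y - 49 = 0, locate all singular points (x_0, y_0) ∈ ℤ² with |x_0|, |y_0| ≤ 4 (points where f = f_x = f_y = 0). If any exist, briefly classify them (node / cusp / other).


Singular points: {(-3, -1)}; classification: node.

Compute partial derivatives:
  f_x = -3*x**2 - 4*x*y - 24*x + 2*y**2 - 8*y - 43.
  f_y = -2*x**2 + 4*x*y - 8*x - 6*y**2 + 2*y - 10.
Scan x_0 ∈ {−4, ..., 4}. For each x_0, f_y(x_0, y) is a polynomial in y; find its integer roots y ∈ {−4, ..., 4}, then test f_x and f at those candidates.
  x = -4: f_y(-4, y) = -6*y**2 - 14*y - 10; no integer root y with |y| ≤ 4.
  x = -3: f_y(-3, y) = -6*y**2 - 10*y - 4; vanishes at y ∈ {-1}. (-3, -1): f_x = 0, f = 0 — SINGULAR.
  x = -2: f_y(-2, y) = -6*y**2 - 6*y - 2; no integer root y with |y| ≤ 4.
  x = -1: f_y(-1, y) = -6*y**2 - 2*y - 4; no integer root y with |y| ≤ 4.
  x = 0: f_y(0, y) = -6*y**2 + 2*y - 10; no integer root y with |y| ≤ 4.
  x = 1: f_y(1, y) = -6*y**2 + 6*y - 20; no integer root y with |y| ≤ 4.
  x = 2: f_y(2, y) = -6*y**2 + 10*y - 34; no integer root y with |y| ≤ 4.
  x = 3: f_y(3, y) = -6*y**2 + 14*y - 52; no integer root y with |y| ≤ 4.
  x = 4: f_y(4, y) = -6*y**2 + 18*y - 74; no integer root y with |y| ≤ 4.
Only singular point on the grid: (-3, -1).
Classify: substitute x = -3 + u, y = -1 + v and expand: f = -u**3 - 2*u**2*v - u**2 + 2*u*v**2 - 2*v**3 + v**2.
No constant or linear terms (consistent with a singular point). Quadratic part: -u**2 + v**2. Cubic part: -u**3 - 2*u**2*v + 2*u*v**2 - 2*v**3.
The quadratic part v**2 - u**2 = (v − u)(v + u) splits into two distinct linear factors, so there are two distinct tangent lines y − -1 = ±(x − -3) — this is a node (ordinary double point).
Classification: node.


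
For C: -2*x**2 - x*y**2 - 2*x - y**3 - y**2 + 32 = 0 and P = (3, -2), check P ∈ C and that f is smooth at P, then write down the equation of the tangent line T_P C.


Tangent line at P: -18*x + 4*y + 62 = 0.

Step 1: f(3, -2) = 0, so P lies on C.
Step 2: partial derivatives
  f_x(x, y) = -4*x - y**2 - 2, f_y(x, y) = -2*x*y - 3*y**2 - 2*y.
  f_x(P) = -18, f_y(P) = 4 (gradient nonzero, so P is smooth).
Step 3: tangent line at P: -18·(x − 3) + 4·(y − -2) = 0.
Expanding: -18*x + 4*y + 62 = 0.


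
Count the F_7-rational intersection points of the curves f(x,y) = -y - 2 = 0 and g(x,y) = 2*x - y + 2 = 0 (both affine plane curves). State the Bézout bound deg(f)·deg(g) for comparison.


Common zeros: {(5, 5)}; count = 1; Bézout bound = 1.

deg(f) = 1, deg(g) = 1, so Bézout bound = 1.
Scan x ∈ F_7. For each x, list the y ∈ F_7 with f(x, y) ≡ 0 and those with g(x, y) ≡ 0 (mod 7); the common zeros in that column are the intersection.
  x = 0: f ≡ 0 at y ∈ {5}; g ≡ 0 at y ∈ {2}; common: ∅.
  x = 1: f ≡ 0 at y ∈ {5}; g ≡ 0 at y ∈ {4}; common: ∅.
  x = 2: f ≡ 0 at y ∈ {5}; g ≡ 0 at y ∈ {6}; common: ∅.
  x = 3: f ≡ 0 at y ∈ {5}; g ≡ 0 at y ∈ {1}; common: ∅.
  x = 4: f ≡ 0 at y ∈ {5}; g ≡ 0 at y ∈ {3}; common: ∅.
  x = 5: f ≡ 0 at y ∈ {5}; g ≡ 0 at y ∈ {5}; common: {5}.
  x = 6: f ≡ 0 at y ∈ {5}; g ≡ 0 at y ∈ {0}; common: ∅.
Collecting: common zeros = {(5, 5)}, so the count is 1.
Comparison with the Bézout bound: 1 ≤ 1 = deg(f)·deg(g), as expected for curves with no common component (the bound is attained).


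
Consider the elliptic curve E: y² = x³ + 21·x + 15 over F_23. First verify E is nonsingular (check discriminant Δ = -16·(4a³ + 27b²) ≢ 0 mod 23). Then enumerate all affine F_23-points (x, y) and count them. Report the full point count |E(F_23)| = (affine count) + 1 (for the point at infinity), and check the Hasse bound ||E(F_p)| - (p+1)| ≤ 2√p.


Affine points = {(3, 6), (3, 17), (4, 5), (4, 18), (6, 9), (6, 14), (9, 6), (9, 17), (10, 11), (10, 12), (11, 6), (11, 17), (13, 1), (13, 22), (15, 5), (15, 18), (16, 10), (16, 13), (17, 8), (17, 15), (22, 4), (22, 19)}; affine count = 22; |E(F_23)| = 23.

Discriminant check: Δ ∝ 4a³ + 27b² = 4·21³ + 27·15² = 4·9261 + 27·225 ≡ 17 (mod 23). Nonzero ⇒ E is nonsingular.
For each x ∈ F_23, compute rhs = x³ + 21·x + 15 mod 23, then count y ∈ F_23 with y² ≡ rhs.
  x = 0: rhs = 15, matching y values: none (0 points).
  x = 1: rhs = 14, matching y values: none (0 points).
  x = 2: rhs = 19, matching y values: none (0 points).
  x = 3: rhs = 13, matching y values: 6, 17 (2 points).
  x = 4: rhs = 2, matching y values: 5, 18 (2 points).
  x = 5: rhs = 15, matching y values: none (0 points).
  x = 6: rhs = 12, matching y values: 9, 14 (2 points).
  x = 7: rhs = 22, matching y values: none (0 points).
  x = 8: rhs = 5, matching y values: none (0 points).
  x = 9: rhs = 13, matching y values: 6, 17 (2 points).
  x = 10: rhs = 6, matching y values: 11, 12 (2 points).
  x = 11: rhs = 13, matching y values: 6, 17 (2 points).
  x = 12: rhs = 17, matching y values: none (0 points).
  x = 13: rhs = 1, matching y values: 1, 22 (2 points).
  x = 14: rhs = 17, matching y values: none (0 points).
  x = 15: rhs = 2, matching y values: 5, 18 (2 points).
  x = 16: rhs = 8, matching y values: 10, 13 (2 points).
  x = 17: rhs = 18, matching y values: 8, 15 (2 points).
  x = 18: rhs = 15, matching y values: none (0 points).
  x = 19: rhs = 5, matching y values: none (0 points).
  x = 20: rhs = 17, matching y values: none (0 points).
  x = 21: rhs = 11, matching y values: none (0 points).
  x = 22: rhs = 16, matching y values: 4, 19 (2 points).
Total affine count: 22.
Full point count |E(F_23)| = 22 + 1 = 23.
Hasse bound: |23 − (23+1)| = |-1| = 1 ≤ 2√23 ≈ 9.5917 ✓.


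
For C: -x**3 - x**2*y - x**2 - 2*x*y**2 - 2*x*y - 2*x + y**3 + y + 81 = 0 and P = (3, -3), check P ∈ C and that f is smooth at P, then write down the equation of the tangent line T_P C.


Tangent line at P: -29*x + 49*y + 234 = 0.

Step 1: f(3, -3) = 0, so P lies on C.
Step 2: partial derivatives
  f_x(x, y) = -3*x**2 - 2*x*y - 2*x - 2*y**2 - 2*y - 2, f_y(x, y) = -x**2 - 4*x*y - 2*x + 3*y**2 + 1.
  f_x(P) = -29, f_y(P) = 49 (gradient nonzero, so P is smooth).
Step 3: tangent line at P: -29·(x − 3) + 49·(y − -3) = 0.
Expanding: -29*x + 49*y + 234 = 0.


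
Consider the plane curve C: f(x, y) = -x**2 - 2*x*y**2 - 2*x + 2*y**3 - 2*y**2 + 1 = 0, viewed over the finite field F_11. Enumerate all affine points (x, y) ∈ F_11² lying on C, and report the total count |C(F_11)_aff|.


Affine F_11-points: {(1, 6), (2, 1), (2, 6), (2, 7), (4, 4), (5, 1), (5, 2), (5, 3), (6, 4), (7, 2), (8, 3), (8, 7), (8, 10), (10, 10)}; count = 14.

For each of the 121 pairs (x, y) ∈ F_11², evaluate f(x, y) mod 11. Record the zeros.
  x = 0: [0↦1, 1↦1, 2↦9, 3↦4, 4↦9, 5↦3, 6↦9, 7↦6, 8↦6, 9↦10, 10↦8]  zeros at y ∈ ∅
  x = 1: [0↦9, 1↦7, 2↦9, 3↦5, 4↦7, 5↦5, 6↦0, 7↦4, 8↦7, 9↦10, 10↦3]  zeros at y ∈ {6}
  x = 2: [0↦4, 1↦0, 2↦7, 3↦4, 4↦3, 5↦5, 6↦0, 7↦0, 8↦6, 9↦8, 10↦7]  zeros at y ∈ {1, 6, 7}
  x = 3: [0↦8, 1↦2, 2↦3, 3↦1, 4↦8, 5↦3, 6↦9, 7↦5, 8↦3, 9↦4, 10↦9]  zeros at y ∈ ∅
  x = 4: [0↦10, 1↦2, 2↦8, 3↦7, 4↦0, 5↦10, 6↦5, 7↦8, 8↦9, 9↦9, 10↦9]  zeros at y ∈ {4}
  x = 5: [0↦10, 1↦0, 2↦0, 3↦0, 4↦1, 5↦4, 6↦10, 7↦9, 8↦2, 9↦1, 10↦7]  zeros at y ∈ {1, 2, 3}
  x = 6: [0↦8, 1↦7, 2↦1, 3↦2, 4↦0, 5↦7, 6↦2, 7↦8, 8↦4, 9↦2, 10↦3]  zeros at y ∈ {4}
  x = 7: [0↦4, 1↦1, 2↦0, 3↦2, 4↦8, 5↦8, 6↦3, 7↦5, 8↦4, 9↦1, 10↦8]  zeros at y ∈ {2}
  x = 8: [0↦9, 1↦4, 2↦8, 3↦0, 4↦3, 5↦7, 6↦2, 7↦0, 8↦2, 9↦9, 10↦0]  zeros at y ∈ {3, 7, 10}
  x = 9: [0↦1, 1↦5, 2↦3, 3↦7, 4↦7, 5↦4, 6↦10, 7↦4, 8↦9, 9↦4, 10↦1]  zeros at y ∈ ∅
  x = 10: [0↦2, 1↦4, 2↦7, 3↦1, 4↦9, 5↦10, 6↦5, 7↦6, 8↦3, 9↦8, 10↦0]  zeros at y ∈ {10}
Collecting zeros: affine points = {(1, 6), (2, 1), (2, 6), (2, 7), (4, 4), (5, 1), (5, 2), (5, 3), (6, 4), (7, 2), (8, 3), (8, 7), (8, 10), (10, 10)}.
Total count |C(F_11)_aff| = 14.


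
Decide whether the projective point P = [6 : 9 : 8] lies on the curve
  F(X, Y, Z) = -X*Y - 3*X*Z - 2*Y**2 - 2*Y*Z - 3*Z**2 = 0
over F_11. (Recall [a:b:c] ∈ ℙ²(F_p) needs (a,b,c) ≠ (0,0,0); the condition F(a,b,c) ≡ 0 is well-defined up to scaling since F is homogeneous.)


F(6,9,8) ≡ 8 (mod 11); P is NOT on the curve.

Evaluate F(6, 9, 8) term-by-term (mod 11).
  -X*Y ↦ -1·6·9·1 = -54
  -3*X*Z ↦ -3·6·1·8 = -144
  -2*Y**2 ↦ -2·1·81·1 = -162
  -2*Y*Z ↦ -2·1·9·8 = -144
  -3*Z**2 ↦ -3·1·1·64 = -192
Sum: F(6, 9, 8) = (-54) + (-144) + (-162) + (-144) + (-192) = -696.
Reducing mod 11: -696 ≡ 8 (mod 11).
Since F(a, b, c) ≡ 8 ≠ 0 (mod 11), P does NOT lie on the curve.


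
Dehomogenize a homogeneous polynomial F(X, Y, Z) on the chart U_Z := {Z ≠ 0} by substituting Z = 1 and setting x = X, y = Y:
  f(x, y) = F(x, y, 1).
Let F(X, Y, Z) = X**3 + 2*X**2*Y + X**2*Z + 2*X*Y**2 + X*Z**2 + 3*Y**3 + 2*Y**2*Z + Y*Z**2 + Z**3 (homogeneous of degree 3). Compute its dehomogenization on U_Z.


f(x, y) = x**3 + 2*x**2*y + x**2 + 2*x*y**2 + x + 3*y**3 + 2*y**2 + y + 1

On U_Z we set Z = 1. Each monomial c·X^i·Y^j·Z^k in F becomes c·x^i·y^j·1^k = c·x^i·y^j.
Substituting Z = 1: F(X, Y, 1) = x**3 + 2*x**2*y + x**2 + 2*x*y**2 + x + 3*y**3 + 2*y**2 + y + 1.
Note: deg(f) ≤ deg(F) = 3; strict inequality happens when F is divisible by Z (lost terms).


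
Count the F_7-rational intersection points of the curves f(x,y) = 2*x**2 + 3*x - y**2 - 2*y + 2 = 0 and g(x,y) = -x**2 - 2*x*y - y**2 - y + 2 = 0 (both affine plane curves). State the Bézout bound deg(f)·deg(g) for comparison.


Common zeros: ∅; count = 0; Bézout bound = 4.

deg(f) = 2, deg(g) = 2, so Bézout bound = 4.
Scan x ∈ F_7. For each x, list the y ∈ F_7 with f(x, y) ≡ 0 and those with g(x, y) ≡ 0 (mod 7); the common zeros in that column are the intersection.
  x = 0: f ≡ 0 at y ∈ ∅; g ≡ 0 at y ∈ {1, 5}; common: ∅.
  x = 1: f ≡ 0 at y ∈ {0, 5}; g ≡ 0 at y ∈ ∅; common: ∅.
  x = 2: f ≡ 0 at y ∈ ∅; g ≡ 0 at y ∈ ∅; common: ∅.
  x = 3: f ≡ 0 at y ∈ {2, 3}; g ≡ 0 at y ∈ {0}; common: ∅.
  x = 4: f ≡ 0 at y ∈ ∅; g ≡ 0 at y ∈ {0, 5}; common: ∅.
  x = 5: f ≡ 0 at y ∈ ∅; g ≡ 0 at y ∈ {1, 2}; common: ∅.
  x = 6: f ≡ 0 at y ∈ {2, 3}; g ≡ 0 at y ∈ ∅; common: ∅.
Collecting: common zeros = ∅, so the count is 0.
Comparison with the Bézout bound: 0 ≤ 4 = deg(f)·deg(g), as expected for curves with no common component (the affine F_7-count falls short of the bound because intersections may lie at infinity, over extension fields, or carry multiplicity).


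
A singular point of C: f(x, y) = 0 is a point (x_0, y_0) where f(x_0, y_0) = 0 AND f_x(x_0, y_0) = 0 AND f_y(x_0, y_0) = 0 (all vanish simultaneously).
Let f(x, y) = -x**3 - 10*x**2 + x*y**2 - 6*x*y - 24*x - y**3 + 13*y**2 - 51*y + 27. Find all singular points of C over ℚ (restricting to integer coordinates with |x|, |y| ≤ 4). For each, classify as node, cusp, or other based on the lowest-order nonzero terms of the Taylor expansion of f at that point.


Singular points: {(-3, 3)}; classification: node.

Compute partial derivatives:
  f_x = -3*x**2 - 20*x + y**2 - 6*y - 24.
  f_y = 2*x*y - 6*x - 3*y**2 + 26*y - 51.
Scan x_0 ∈ {−4, ..., 4}. For each x_0, f_y(x_0, y) is a polynomial in y; find its integer roots y ∈ {−4, ..., 4}, then test f_x and f at those candidates.
  x = -4: f_y(-4, y) = -3*y**2 + 18*y - 27; vanishes at y ∈ {3}. (-4, 3): f_x = -1 ≠ 0.
  x = -3: f_y(-3, y) = -3*y**2 + 20*y - 33; vanishes at y ∈ {3}. (-3, 3): f_x = 0, f = 0 — SINGULAR.
  x = -2: f_y(-2, y) = -3*y**2 + 22*y - 39; vanishes at y ∈ {3}. (-2, 3): f_x = -5 ≠ 0.
  x = -1: f_y(-1, y) = -3*y**2 + 24*y - 45; vanishes at y ∈ {3}. (-1, 3): f_x = -16 ≠ 0.
  x = 0: f_y(0, y) = -3*y**2 + 26*y - 51; vanishes at y ∈ {3}. (0, 3): f_x = -33 ≠ 0.
  x = 1: f_y(1, y) = -3*y**2 + 28*y - 57; vanishes at y ∈ {3}. (1, 3): f_x = -56 ≠ 0.
  x = 2: f_y(2, y) = -3*y**2 + 30*y - 63; vanishes at y ∈ {3}. (2, 3): f_x = -85 ≠ 0.
  x = 3: f_y(3, y) = -3*y**2 + 32*y - 69; vanishes at y ∈ {3}. (3, 3): f_x = -120 ≠ 0.
  x = 4: f_y(4, y) = -3*y**2 + 34*y - 75; vanishes at y ∈ {3}. (4, 3): f_x = -161 ≠ 0.
Only singular point on the grid: (-3, 3).
Classify: substitute x = -3 + u, y = 3 + v and expand: f = -u**3 - u**2 + u*v**2 - v**3 + v**2.
No constant or linear terms (consistent with a singular point). Quadratic part: -u**2 + v**2. Cubic part: -u**3 + u*v**2 - v**3.
The quadratic part v**2 - u**2 = (v − u)(v + u) splits into two distinct linear factors, so there are two distinct tangent lines y − 3 = ±(x − -3) — this is a node (ordinary double point).
Classification: node.


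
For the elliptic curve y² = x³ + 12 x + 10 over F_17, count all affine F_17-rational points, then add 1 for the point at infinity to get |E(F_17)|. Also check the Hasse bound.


Affine points = {(2, 5), (2, 12), (5, 5), (5, 12), (6, 3), (6, 14), (10, 5), (10, 12), (13, 0), (14, 7), (14, 10)}; affine count = 11; |E(F_17)| = 12.

Discriminant check: Δ ∝ 4a³ + 27b² = 4·12³ + 27·10² = 4·1728 + 27·100 ≡ 7 (mod 17). Nonzero ⇒ E is nonsingular.
For each x ∈ F_17, compute rhs = x³ + 12·x + 10 mod 17, then count y ∈ F_17 with y² ≡ rhs.
  x = 0: rhs = 10, matching y values: none (0 points).
  x = 1: rhs = 6, matching y values: none (0 points).
  x = 2: rhs = 8, matching y values: 5, 12 (2 points).
  x = 3: rhs = 5, matching y values: none (0 points).
  x = 4: rhs = 3, matching y values: none (0 points).
  x = 5: rhs = 8, matching y values: 5, 12 (2 points).
  x = 6: rhs = 9, matching y values: 3, 14 (2 points).
  x = 7: rhs = 12, matching y values: none (0 points).
  x = 8: rhs = 6, matching y values: none (0 points).
  x = 9: rhs = 14, matching y values: none (0 points).
  x = 10: rhs = 8, matching y values: 5, 12 (2 points).
  x = 11: rhs = 11, matching y values: none (0 points).
  x = 12: rhs = 12, matching y values: none (0 points).
  x = 13: rhs = 0, matching y values: 0 (1 points).
  x = 14: rhs = 15, matching y values: 7, 10 (2 points).
  x = 15: rhs = 12, matching y values: none (0 points).
  x = 16: rhs = 14, matching y values: none (0 points).
Total affine count: 11.
Full point count |E(F_17)| = 11 + 1 = 12.
Hasse bound: |12 − (17+1)| = |-6| = 6 ≤ 2√17 ≈ 8.2462 ✓.


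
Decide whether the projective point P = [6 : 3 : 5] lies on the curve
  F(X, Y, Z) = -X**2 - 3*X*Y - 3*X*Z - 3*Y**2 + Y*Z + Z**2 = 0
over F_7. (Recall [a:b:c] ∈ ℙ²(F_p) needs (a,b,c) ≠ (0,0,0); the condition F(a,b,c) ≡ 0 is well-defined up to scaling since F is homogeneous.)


F(6,3,5) ≡ 1 (mod 7); P is NOT on the curve.

Evaluate F(6, 3, 5) term-by-term (mod 7).
  -X**2 ↦ -1·36·1·1 = -36
  -3*X*Y ↦ -3·6·3·1 = -54
  -3*X*Z ↦ -3·6·1·5 = -90
  -3*Y**2 ↦ -3·1·9·1 = -27
  Y*Z ↦ 1·1·3·5 = 15
  Z**2 ↦ 1·1·1·25 = 25
Sum: F(6, 3, 5) = (-36) + (-54) + (-90) + (-27) + (15) + (25) = -167.
Reducing mod 7: -167 ≡ 1 (mod 7).
Since F(a, b, c) ≡ 1 ≠ 0 (mod 7), P does NOT lie on the curve.


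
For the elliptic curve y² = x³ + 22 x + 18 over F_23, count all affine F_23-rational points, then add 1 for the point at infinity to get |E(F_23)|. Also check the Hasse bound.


Affine points = {(0, 8), (0, 15), (1, 8), (1, 15), (2, 1), (2, 22), (4, 3), (4, 20), (5, 0), (7, 3), (7, 20), (8, 4), (8, 19), (9, 5), (9, 18), (11, 2), (11, 21), (12, 3), (12, 20), (16, 2), (16, 21), (18, 6), (18, 17), (19, 2), (19, 21), (21, 9), (21, 14), (22, 8), (22, 15)}; affine count = 29; |E(F_23)| = 30.

Discriminant check: Δ ∝ 4a³ + 27b² = 4·22³ + 27·18² = 4·10648 + 27·324 ≡ 4 (mod 23). Nonzero ⇒ E is nonsingular.
For each x ∈ F_23, compute rhs = x³ + 22·x + 18 mod 23, then count y ∈ F_23 with y² ≡ rhs.
  x = 0: rhs = 18, matching y values: 8, 15 (2 points).
  x = 1: rhs = 18, matching y values: 8, 15 (2 points).
  x = 2: rhs = 1, matching y values: 1, 22 (2 points).
  x = 3: rhs = 19, matching y values: none (0 points).
  x = 4: rhs = 9, matching y values: 3, 20 (2 points).
  x = 5: rhs = 0, matching y values: 0 (1 points).
  x = 6: rhs = 21, matching y values: none (0 points).
  x = 7: rhs = 9, matching y values: 3, 20 (2 points).
  x = 8: rhs = 16, matching y values: 4, 19 (2 points).
  x = 9: rhs = 2, matching y values: 5, 18 (2 points).
  x = 10: rhs = 19, matching y values: none (0 points).
  x = 11: rhs = 4, matching y values: 2, 21 (2 points).
  x = 12: rhs = 9, matching y values: 3, 20 (2 points).
  x = 13: rhs = 17, matching y values: none (0 points).
  x = 14: rhs = 11, matching y values: none (0 points).
  x = 15: rhs = 20, matching y values: none (0 points).
  x = 16: rhs = 4, matching y values: 2, 21 (2 points).
  x = 17: rhs = 15, matching y values: none (0 points).
  x = 18: rhs = 13, matching y values: 6, 17 (2 points).
  x = 19: rhs = 4, matching y values: 2, 21 (2 points).
  x = 20: rhs = 17, matching y values: none (0 points).
  x = 21: rhs = 12, matching y values: 9, 14 (2 points).
  x = 22: rhs = 18, matching y values: 8, 15 (2 points).
Total affine count: 29.
Full point count |E(F_23)| = 29 + 1 = 30.
Hasse bound: |30 − (23+1)| = |6| = 6 ≤ 2√23 ≈ 9.5917 ✓.


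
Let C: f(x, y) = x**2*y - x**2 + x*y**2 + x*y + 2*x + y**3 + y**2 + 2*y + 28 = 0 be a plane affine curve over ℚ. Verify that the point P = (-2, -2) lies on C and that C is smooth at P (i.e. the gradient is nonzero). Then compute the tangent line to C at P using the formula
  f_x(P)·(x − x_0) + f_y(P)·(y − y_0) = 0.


Tangent line at P: 16*x + 20*y + 72 = 0.

Step 1: f(-2, -2) = 0, so P lies on C.
Step 2: partial derivatives
  f_x(x, y) = 2*x*y - 2*x + y**2 + y + 2, f_y(x, y) = x**2 + 2*x*y + x + 3*y**2 + 2*y + 2.
  f_x(P) = 16, f_y(P) = 20 (gradient nonzero, so P is smooth).
Step 3: tangent line at P: 16·(x − -2) + 20·(y − -2) = 0.
Expanding: 16*x + 20*y + 72 = 0.


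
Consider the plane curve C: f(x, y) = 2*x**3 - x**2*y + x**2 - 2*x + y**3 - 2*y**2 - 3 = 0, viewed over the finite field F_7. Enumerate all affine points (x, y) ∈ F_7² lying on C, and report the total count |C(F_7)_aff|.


Affine F_7-points: {(2, 6), (3, 5), (4, 0), (5, 3)}; count = 4.

For each of the 49 pairs (x, y) ∈ F_7², evaluate f(x, y) mod 7. Record the zeros.
  x = 0: [0↦4, 1↦3, 2↦4, 3↦6, 4↦1, 5↦2, 6↦1]  zeros at y ∈ ∅
  x = 1: [0↦5, 1↦3, 2↦3, 3↦4, 4↦5, 5↦5, 6↦3]  zeros at y ∈ ∅
  x = 2: [0↦6, 1↦1, 2↦5, 3↦3, 4↦1, 5↦5, 6↦0]  zeros at y ∈ {6}
  x = 3: [0↦5, 1↦2, 2↦1, 3↦1, 4↦1, 5↦0, 6↦4]  zeros at y ∈ {5}
  x = 4: [0↦0, 1↦4, 2↦3, 3↦3, 4↦3, 5↦2, 6↦6]  zeros at y ∈ {0}
  x = 5: [0↦3, 1↦5, 2↦2, 3↦0, 4↦5, 5↦2, 6↦4]  zeros at y ∈ {3}
  x = 6: [0↦5, 1↦3, 2↦3, 3↦4, 4↦5, 5↦5, 6↦3]  zeros at y ∈ ∅
Collecting zeros: affine points = {(2, 6), (3, 5), (4, 0), (5, 3)}.
Total count |C(F_7)_aff| = 4.


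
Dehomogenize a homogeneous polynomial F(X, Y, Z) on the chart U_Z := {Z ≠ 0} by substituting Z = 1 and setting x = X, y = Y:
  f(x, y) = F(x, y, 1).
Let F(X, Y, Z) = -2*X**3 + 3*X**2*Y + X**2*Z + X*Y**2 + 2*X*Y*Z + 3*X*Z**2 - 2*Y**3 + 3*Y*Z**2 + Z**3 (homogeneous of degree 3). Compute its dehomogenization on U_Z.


f(x, y) = -2*x**3 + 3*x**2*y + x**2 + x*y**2 + 2*x*y + 3*x - 2*y**3 + 3*y + 1

On U_Z we set Z = 1. Each monomial c·X^i·Y^j·Z^k in F becomes c·x^i·y^j·1^k = c·x^i·y^j.
Substituting Z = 1: F(X, Y, 1) = -2*x**3 + 3*x**2*y + x**2 + x*y**2 + 2*x*y + 3*x - 2*y**3 + 3*y + 1.
Note: deg(f) ≤ deg(F) = 3; strict inequality happens when F is divisible by Z (lost terms).


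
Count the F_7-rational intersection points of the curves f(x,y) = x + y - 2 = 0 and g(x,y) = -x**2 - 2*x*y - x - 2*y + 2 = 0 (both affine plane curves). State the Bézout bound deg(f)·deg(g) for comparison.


Common zeros: ∅; count = 0; Bézout bound = 2.

deg(f) = 1, deg(g) = 2, so Bézout bound = 2.
Scan x ∈ F_7. For each x, list the y ∈ F_7 with f(x, y) ≡ 0 and those with g(x, y) ≡ 0 (mod 7); the common zeros in that column are the intersection.
  x = 0: f ≡ 0 at y ∈ {2}; g ≡ 0 at y ∈ {1}; common: ∅.
  x = 1: f ≡ 0 at y ∈ {1}; g ≡ 0 at y ∈ {0}; common: ∅.
  x = 2: f ≡ 0 at y ∈ {0}; g ≡ 0 at y ∈ {4}; common: ∅.
  x = 3: f ≡ 0 at y ∈ {6}; g ≡ 0 at y ∈ {4}; common: ∅.
  x = 4: f ≡ 0 at y ∈ {5}; g ≡ 0 at y ∈ {1}; common: ∅.
  x = 5: f ≡ 0 at y ∈ {4}; g ≡ 0 at y ∈ {0}; common: ∅.
  x = 6: f ≡ 0 at y ∈ {3}; g ≡ 0 at y ∈ ∅; common: ∅.
Collecting: common zeros = ∅, so the count is 0.
Comparison with the Bézout bound: 0 ≤ 2 = deg(f)·deg(g), as expected for curves with no common component (the affine F_7-count falls short of the bound because intersections may lie at infinity, over extension fields, or carry multiplicity).


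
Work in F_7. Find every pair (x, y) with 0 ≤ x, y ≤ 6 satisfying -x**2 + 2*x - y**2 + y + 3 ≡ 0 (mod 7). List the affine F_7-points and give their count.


Affine F_7-points: {(3, 0), (3, 1), (4, 2), (4, 6), (5, 2), (5, 6), (6, 0), (6, 1)}; count = 8.

For each of the 49 pairs (x, y) ∈ F_7², evaluate f(x, y) mod 7. Record the zeros.
  x = 0: [0↦3, 1↦3, 2↦1, 3↦4, 4↦5, 5↦4, 6↦1]  zeros at y ∈ ∅
  x = 1: [0↦4, 1↦4, 2↦2, 3↦5, 4↦6, 5↦5, 6↦2]  zeros at y ∈ ∅
  x = 2: [0↦3, 1↦3, 2↦1, 3↦4, 4↦5, 5↦4, 6↦1]  zeros at y ∈ ∅
  x = 3: [0↦0, 1↦0, 2↦5, 3↦1, 4↦2, 5↦1, 6↦5]  zeros at y ∈ {0, 1}
  x = 4: [0↦2, 1↦2, 2↦0, 3↦3, 4↦4, 5↦3, 6↦0]  zeros at y ∈ {2, 6}
  x = 5: [0↦2, 1↦2, 2↦0, 3↦3, 4↦4, 5↦3, 6↦0]  zeros at y ∈ {2, 6}
  x = 6: [0↦0, 1↦0, 2↦5, 3↦1, 4↦2, 5↦1, 6↦5]  zeros at y ∈ {0, 1}
Collecting zeros: affine points = {(3, 0), (3, 1), (4, 2), (4, 6), (5, 2), (5, 6), (6, 0), (6, 1)}.
Total count |C(F_7)_aff| = 8.


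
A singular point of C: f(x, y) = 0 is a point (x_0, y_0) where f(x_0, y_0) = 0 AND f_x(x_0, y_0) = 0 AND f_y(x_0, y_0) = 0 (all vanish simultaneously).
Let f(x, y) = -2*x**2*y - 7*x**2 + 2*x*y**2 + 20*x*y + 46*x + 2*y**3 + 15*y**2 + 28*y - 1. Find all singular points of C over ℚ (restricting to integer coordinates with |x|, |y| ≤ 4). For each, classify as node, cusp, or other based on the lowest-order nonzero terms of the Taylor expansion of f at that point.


Singular points: {(2, -3)}; classification: node.

Compute partial derivatives:
  f_x = -4*x*y - 14*x + 2*y**2 + 20*y + 46.
  f_y = -2*x**2 + 4*x*y + 20*x + 6*y**2 + 30*y + 28.
Scan x_0 ∈ {−4, ..., 4}. For each x_0, f_y(x_0, y) is a polynomial in y; find its integer roots y ∈ {−4, ..., 4}, then test f_x and f at those candidates.
  x = -4: f_y(-4, y) = 6*y**2 + 14*y - 84; no integer root y with |y| ≤ 4.
  x = -3: f_y(-3, y) = 6*y**2 + 18*y - 50; no integer root y with |y| ≤ 4.
  x = -2: f_y(-2, y) = 6*y**2 + 22*y - 20; no integer root y with |y| ≤ 4.
  x = -1: f_y(-1, y) = 6*y**2 + 26*y + 6; no integer root y with |y| ≤ 4.
  x = 0: f_y(0, y) = 6*y**2 + 30*y + 28; no integer root y with |y| ≤ 4.
  x = 1: f_y(1, y) = 6*y**2 + 34*y + 46; no integer root y with |y| ≤ 4.
  x = 2: f_y(2, y) = 6*y**2 + 38*y + 60; vanishes at y ∈ {-3}. (2, -3): f_x = 0, f = 0 — SINGULAR.
  x = 3: f_y(3, y) = 6*y**2 + 42*y + 70; no integer root y with |y| ≤ 4.
  x = 4: f_y(4, y) = 6*y**2 + 46*y + 76; no integer root y with |y| ≤ 4.
Only singular point on the grid: (2, -3).
Classify: substitute x = 2 + u, y = -3 + v and expand: f = -2*u**2*v - u**2 + 2*u*v**2 + 2*v**3 + v**2.
No constant or linear terms (consistent with a singular point). Quadratic part: -u**2 + v**2. Cubic part: -2*u**2*v + 2*u*v**2 + 2*v**3.
The quadratic part v**2 - u**2 = (v − u)(v + u) splits into two distinct linear factors, so there are two distinct tangent lines y − -3 = ±(x − 2) — this is a node (ordinary double point).
Classification: node.


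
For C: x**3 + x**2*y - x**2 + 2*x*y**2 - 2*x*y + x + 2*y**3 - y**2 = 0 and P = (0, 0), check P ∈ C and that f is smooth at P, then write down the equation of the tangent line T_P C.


Tangent line at P: x = 0.

Step 1: f(0, 0) = 0, so P lies on C.
Step 2: partial derivatives
  f_x(x, y) = 3*x**2 + 2*x*y - 2*x + 2*y**2 - 2*y + 1, f_y(x, y) = x**2 + 4*x*y - 2*x + 6*y**2 - 2*y.
  f_x(P) = 1, f_y(P) = 0 (gradient nonzero, so P is smooth).
Step 3: tangent line at P: 1·(x − 0) + 0·(y − 0) = 0.
Expanding: x = 0.


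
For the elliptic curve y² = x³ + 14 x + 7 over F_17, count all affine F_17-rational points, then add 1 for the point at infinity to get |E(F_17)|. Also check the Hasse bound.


Affine points = {(2, 3), (2, 14), (3, 5), (3, 12), (4, 5), (4, 12), (5, 7), (5, 10), (6, 1), (6, 16), (8, 6), (8, 11), (10, 5), (10, 12), (11, 8), (11, 9), (12, 4), (12, 13), (16, 3), (16, 14)}; affine count = 20; |E(F_17)| = 21.

Discriminant check: Δ ∝ 4a³ + 27b² = 4·14³ + 27·7² = 4·2744 + 27·49 ≡ 8 (mod 17). Nonzero ⇒ E is nonsingular.
For each x ∈ F_17, compute rhs = x³ + 14·x + 7 mod 17, then count y ∈ F_17 with y² ≡ rhs.
  x = 0: rhs = 7, matching y values: none (0 points).
  x = 1: rhs = 5, matching y values: none (0 points).
  x = 2: rhs = 9, matching y values: 3, 14 (2 points).
  x = 3: rhs = 8, matching y values: 5, 12 (2 points).
  x = 4: rhs = 8, matching y values: 5, 12 (2 points).
  x = 5: rhs = 15, matching y values: 7, 10 (2 points).
  x = 6: rhs = 1, matching y values: 1, 16 (2 points).
  x = 7: rhs = 6, matching y values: none (0 points).
  x = 8: rhs = 2, matching y values: 6, 11 (2 points).
  x = 9: rhs = 12, matching y values: none (0 points).
  x = 10: rhs = 8, matching y values: 5, 12 (2 points).
  x = 11: rhs = 13, matching y values: 8, 9 (2 points).
  x = 12: rhs = 16, matching y values: 4, 13 (2 points).
  x = 13: rhs = 6, matching y values: none (0 points).
  x = 14: rhs = 6, matching y values: none (0 points).
  x = 15: rhs = 5, matching y values: none (0 points).
  x = 16: rhs = 9, matching y values: 3, 14 (2 points).
Total affine count: 20.
Full point count |E(F_17)| = 20 + 1 = 21.
Hasse bound: |21 − (17+1)| = |3| = 3 ≤ 2√17 ≈ 8.2462 ✓.
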